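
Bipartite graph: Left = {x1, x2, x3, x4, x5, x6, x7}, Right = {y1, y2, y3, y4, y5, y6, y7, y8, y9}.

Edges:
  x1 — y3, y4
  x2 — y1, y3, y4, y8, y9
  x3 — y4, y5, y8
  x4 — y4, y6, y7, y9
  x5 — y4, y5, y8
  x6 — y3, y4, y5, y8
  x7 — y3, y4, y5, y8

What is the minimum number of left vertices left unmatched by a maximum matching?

1

A valid assignment of size 6: x1→y4, x2→y9, x3→y8, x4→y7, x5→y5, x6→y3.
The set {x1, x3, x5, x6, x7} has only 4 neighbours ({y3, y4, y5, y8}), so by Hall's theorem at most 6 of the 7 left vertices can be matched.
That matches 6 of the 7, leaving 1 unmatched; no matching can do better.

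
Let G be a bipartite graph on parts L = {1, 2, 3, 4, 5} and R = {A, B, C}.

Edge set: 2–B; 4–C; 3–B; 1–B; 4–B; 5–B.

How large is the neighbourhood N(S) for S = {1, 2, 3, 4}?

2

The union of neighbours of {1, 2, 3, 4} is {B, C}, which has 2 elements.
Since |N(S)| = 2 < |S| = 4, Hall's condition fails for this subset.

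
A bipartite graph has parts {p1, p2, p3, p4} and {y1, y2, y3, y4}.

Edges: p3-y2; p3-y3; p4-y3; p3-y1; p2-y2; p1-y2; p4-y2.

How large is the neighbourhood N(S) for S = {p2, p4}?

The union of neighbours of {p2, p4} is {y2, y3}, which has 2 elements.
Since |N(S)| = 2 ≥ |S| = 2, Hall's condition holds for this subset.

2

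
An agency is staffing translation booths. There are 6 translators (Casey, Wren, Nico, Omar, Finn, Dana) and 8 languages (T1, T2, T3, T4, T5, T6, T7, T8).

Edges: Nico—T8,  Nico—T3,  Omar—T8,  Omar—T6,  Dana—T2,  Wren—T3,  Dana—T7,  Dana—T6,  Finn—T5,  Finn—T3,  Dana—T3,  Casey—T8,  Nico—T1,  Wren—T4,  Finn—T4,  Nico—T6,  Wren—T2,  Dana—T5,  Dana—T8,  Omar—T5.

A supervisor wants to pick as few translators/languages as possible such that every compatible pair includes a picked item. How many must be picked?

A maximum matching has 6 edges (e.g. Casey–T8, Wren–T4, Nico–T1, Omar–T6, Finn–T5, Dana–T7).
By König's theorem the minimum vertex cover has the same size. One such cover is {Casey, Wren, Nico, Omar, Finn, Dana}.

6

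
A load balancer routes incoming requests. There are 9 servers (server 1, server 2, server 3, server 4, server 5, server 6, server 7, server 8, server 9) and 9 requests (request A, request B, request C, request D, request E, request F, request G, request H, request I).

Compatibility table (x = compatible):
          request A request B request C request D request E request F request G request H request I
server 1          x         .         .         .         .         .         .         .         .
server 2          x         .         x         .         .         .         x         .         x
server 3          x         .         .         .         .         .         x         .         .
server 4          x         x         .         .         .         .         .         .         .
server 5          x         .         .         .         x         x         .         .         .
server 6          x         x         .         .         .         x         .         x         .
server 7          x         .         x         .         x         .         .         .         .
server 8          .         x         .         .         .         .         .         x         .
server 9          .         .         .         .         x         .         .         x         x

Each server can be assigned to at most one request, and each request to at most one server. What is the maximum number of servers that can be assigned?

8

For example, pair server 1-request A, server 2-request I, server 3-request G, server 4-request B, server 5-request E, server 6-request F, server 7-request C, server 8-request H.
The set {server 1, server 2, server 3, server 4, server 5, server 6, server 7, server 8, server 9} has only 8 neighbours ({request A, request B, request C, request E, request F, request G, request H, request I}), so by Hall's theorem at most 8 of the 9 servers can be matched.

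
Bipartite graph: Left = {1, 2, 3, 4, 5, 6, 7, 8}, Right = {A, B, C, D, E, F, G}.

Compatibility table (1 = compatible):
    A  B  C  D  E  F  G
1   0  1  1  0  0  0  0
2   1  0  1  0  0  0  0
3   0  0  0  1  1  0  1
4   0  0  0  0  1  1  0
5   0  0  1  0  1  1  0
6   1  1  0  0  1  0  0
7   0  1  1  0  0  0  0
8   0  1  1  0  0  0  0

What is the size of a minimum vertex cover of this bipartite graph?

6

The 6 edges 1–C, 2–A, 3–D, 4–F, 5–E, 6–B form a matching, so any vertex cover needs at least 6 vertices (one per matched edge).
Conversely {3, A, B, C, E, F} meets every edge and has exactly 6 vertices, so 6 is optimal.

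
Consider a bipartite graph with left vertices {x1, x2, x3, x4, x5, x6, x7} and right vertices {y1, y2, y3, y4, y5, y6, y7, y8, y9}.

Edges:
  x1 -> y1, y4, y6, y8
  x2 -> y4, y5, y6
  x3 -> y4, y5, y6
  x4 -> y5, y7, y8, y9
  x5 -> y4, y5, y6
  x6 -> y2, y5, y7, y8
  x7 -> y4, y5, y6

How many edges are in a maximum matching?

A valid assignment of size 6: x1-y1, x2-y6, x3-y5, x4-y8, x5-y4, x6-y7.
The set {x2, x3, x5, x7} has only 3 neighbours ({y4, y5, y6}), so by Hall's theorem at most 6 of the 7 left vertices can be matched.

6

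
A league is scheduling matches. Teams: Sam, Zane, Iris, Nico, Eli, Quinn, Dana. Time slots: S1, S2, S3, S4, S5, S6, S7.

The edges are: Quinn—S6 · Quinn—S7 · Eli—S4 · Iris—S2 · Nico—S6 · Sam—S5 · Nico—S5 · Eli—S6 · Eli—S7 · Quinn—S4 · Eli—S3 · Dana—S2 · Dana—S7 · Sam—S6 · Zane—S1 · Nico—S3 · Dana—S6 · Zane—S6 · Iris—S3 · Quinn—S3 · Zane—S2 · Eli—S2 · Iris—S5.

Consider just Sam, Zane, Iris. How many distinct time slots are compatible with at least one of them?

5

The union of neighbours of {Sam, Zane, Iris} is {S1, S2, S3, S5, S6}, which has 5 elements.
Since |N(S)| = 5 ≥ |S| = 3, Hall's condition holds for this subset.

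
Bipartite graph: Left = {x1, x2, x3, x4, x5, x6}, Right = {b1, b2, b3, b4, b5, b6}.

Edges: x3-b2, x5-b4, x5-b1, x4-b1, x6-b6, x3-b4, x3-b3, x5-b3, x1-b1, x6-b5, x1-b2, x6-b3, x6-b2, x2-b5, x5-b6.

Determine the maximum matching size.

For example, pair x1–b2, x2–b5, x3–b4, x4–b1, x5–b6, x6–b3.
All 6 left vertices are matched, so no larger matching exists.

6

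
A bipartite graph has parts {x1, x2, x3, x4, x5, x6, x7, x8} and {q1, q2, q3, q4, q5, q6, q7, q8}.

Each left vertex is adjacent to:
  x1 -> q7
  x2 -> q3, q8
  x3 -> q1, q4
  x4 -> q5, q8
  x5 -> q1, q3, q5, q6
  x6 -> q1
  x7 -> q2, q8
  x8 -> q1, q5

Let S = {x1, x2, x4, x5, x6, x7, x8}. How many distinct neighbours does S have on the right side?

7

The union of neighbours of {x1, x2, x4, x5, x6, x7, x8} is {q1, q2, q3, q5, q6, q7, q8}, which has 7 elements.
Since |N(S)| = 7 ≥ |S| = 7, Hall's condition holds for this subset.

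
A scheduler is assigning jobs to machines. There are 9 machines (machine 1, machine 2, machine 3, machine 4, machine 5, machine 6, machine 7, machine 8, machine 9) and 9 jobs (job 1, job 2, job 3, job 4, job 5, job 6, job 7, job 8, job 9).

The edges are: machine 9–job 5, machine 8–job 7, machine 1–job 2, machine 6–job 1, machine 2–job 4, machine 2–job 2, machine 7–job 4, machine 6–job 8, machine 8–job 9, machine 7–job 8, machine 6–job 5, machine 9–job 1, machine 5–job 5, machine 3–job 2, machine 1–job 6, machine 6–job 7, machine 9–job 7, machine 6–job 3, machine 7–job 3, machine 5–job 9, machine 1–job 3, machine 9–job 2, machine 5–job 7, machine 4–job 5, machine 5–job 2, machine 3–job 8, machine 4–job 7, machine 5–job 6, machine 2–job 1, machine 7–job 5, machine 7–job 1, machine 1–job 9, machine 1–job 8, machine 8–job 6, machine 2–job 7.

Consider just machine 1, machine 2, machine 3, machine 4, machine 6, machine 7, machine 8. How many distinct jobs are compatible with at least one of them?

9

The union of neighbours of {machine 1, machine 2, machine 3, machine 4, machine 6, machine 7, machine 8} is {job 1, job 2, job 3, job 4, job 5, job 6, job 7, job 8, job 9}, which has 9 elements.
Since |N(S)| = 9 ≥ |S| = 7, Hall's condition holds for this subset.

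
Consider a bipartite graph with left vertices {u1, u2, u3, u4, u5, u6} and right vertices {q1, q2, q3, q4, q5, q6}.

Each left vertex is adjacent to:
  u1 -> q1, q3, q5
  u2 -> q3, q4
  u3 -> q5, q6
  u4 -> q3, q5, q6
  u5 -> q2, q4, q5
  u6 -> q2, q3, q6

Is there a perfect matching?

Yes

One maximum matching: u1→q1, u2→q4, u3→q5, u4→q3, u5→q2, u6→q6.
All 6 left vertices are covered.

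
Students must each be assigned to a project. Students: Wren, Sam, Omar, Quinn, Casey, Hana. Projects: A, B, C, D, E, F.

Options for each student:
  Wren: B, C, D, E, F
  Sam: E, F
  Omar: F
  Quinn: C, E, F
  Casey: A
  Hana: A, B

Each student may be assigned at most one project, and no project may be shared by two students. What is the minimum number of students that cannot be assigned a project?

0

For example, pair Wren–D, Sam–E, Omar–F, Quinn–C, Casey–A, Hana–B.
This saturates every student, so 6 is the maximum.
That matches 6 of the 6, leaving 0 unmatched; no matching can do better.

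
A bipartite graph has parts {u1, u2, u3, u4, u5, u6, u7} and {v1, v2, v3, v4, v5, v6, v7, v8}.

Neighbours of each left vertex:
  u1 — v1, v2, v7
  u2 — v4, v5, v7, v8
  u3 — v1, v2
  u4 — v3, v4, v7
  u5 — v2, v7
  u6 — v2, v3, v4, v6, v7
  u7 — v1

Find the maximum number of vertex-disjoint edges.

6

One maximum matching: u1–v7, u2–v8, u3–v1, u4–v4, u5–v2, u6–v3.
The set {u1, u3, u5, u7} has only 3 neighbours ({v1, v2, v7}), so by Hall's theorem at most 6 of the 7 left vertices can be matched.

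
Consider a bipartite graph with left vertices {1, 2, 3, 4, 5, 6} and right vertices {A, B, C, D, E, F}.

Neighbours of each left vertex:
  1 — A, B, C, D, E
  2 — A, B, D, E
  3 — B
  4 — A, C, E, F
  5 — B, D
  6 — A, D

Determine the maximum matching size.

One maximum matching: 1→C, 2→E, 3→B, 4→F, 5→D, 6→A.
This saturates every left vertex, so 6 is the maximum.

6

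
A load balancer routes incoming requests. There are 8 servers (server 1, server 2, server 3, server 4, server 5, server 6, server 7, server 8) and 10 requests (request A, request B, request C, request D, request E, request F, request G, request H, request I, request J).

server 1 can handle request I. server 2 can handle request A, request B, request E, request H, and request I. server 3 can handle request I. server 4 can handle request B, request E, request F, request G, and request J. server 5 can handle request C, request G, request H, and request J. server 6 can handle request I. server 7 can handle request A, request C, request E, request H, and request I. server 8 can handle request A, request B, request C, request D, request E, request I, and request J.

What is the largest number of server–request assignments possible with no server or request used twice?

6

One maximum matching: server 1-request I, server 2-request B, server 4-request F, server 5-request G, server 7-request H, server 8-request E.
The set {server 1, server 3, server 6} has only 1 neighbour ({request I}), so by Hall's theorem at most 6 of the 8 servers can be matched.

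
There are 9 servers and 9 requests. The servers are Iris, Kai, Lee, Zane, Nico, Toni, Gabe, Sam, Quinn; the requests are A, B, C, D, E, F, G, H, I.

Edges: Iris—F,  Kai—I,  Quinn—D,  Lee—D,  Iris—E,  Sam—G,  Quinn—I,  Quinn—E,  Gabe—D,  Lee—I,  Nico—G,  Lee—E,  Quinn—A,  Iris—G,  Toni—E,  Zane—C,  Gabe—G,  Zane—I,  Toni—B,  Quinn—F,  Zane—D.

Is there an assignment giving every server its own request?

The set {Nico, Sam} has only 1 neighbour ({G}), so by Hall's theorem at most 8 of the 9 servers can be matched.
Hence no matching covers every server.

No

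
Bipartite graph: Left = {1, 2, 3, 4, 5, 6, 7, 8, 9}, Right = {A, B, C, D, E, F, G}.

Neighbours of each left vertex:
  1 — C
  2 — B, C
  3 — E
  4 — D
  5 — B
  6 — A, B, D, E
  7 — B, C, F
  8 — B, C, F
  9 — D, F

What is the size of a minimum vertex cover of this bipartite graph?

{3, 6, B, C, D, F} is a vertex cover of size 6: every edge has an endpoint in this set.
No smaller cover exists because 1–C, 2–B, 3–E, 4–D, 6–A, 7–F is a matching of size 6, and a cover must include an endpoint of each of these disjoint edges (König's theorem).

6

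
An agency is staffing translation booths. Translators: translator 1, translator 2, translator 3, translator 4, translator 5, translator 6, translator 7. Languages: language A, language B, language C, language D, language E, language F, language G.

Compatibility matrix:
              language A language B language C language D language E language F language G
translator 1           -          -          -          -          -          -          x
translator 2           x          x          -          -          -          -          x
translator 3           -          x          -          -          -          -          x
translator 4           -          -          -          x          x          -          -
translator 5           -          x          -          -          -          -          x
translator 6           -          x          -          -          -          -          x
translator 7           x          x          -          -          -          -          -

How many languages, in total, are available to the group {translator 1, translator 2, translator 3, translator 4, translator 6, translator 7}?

5

The union of neighbours of {translator 1, translator 2, translator 3, translator 4, translator 6, translator 7} is {language A, language B, language D, language E, language G}, which has 5 elements.
Since |N(S)| = 5 < |S| = 6, Hall's condition fails for this subset.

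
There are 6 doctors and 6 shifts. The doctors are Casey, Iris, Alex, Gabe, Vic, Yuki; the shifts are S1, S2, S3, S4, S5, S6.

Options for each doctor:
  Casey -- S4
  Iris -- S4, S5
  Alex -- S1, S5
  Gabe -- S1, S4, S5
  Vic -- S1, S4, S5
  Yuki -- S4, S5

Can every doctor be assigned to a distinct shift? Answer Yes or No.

No

The set {Casey, Iris, Alex, Gabe, Vic, Yuki} has only 3 neighbours ({S1, S4, S5}), so by Hall's theorem at most 3 of the 6 doctors can be matched.
Hence no matching covers every doctor.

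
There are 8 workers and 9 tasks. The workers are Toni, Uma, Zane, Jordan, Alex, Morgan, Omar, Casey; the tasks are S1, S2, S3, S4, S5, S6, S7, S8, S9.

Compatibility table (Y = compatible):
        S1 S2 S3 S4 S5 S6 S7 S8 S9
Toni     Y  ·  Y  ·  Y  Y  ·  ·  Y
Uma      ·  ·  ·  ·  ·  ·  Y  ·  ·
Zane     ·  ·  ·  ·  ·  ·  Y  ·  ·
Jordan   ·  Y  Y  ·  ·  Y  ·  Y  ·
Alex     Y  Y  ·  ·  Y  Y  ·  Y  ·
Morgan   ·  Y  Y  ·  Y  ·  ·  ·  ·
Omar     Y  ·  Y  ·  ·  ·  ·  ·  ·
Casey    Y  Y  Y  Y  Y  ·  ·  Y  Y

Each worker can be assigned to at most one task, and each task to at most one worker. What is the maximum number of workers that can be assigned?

One maximum matching: Toni–S3, Uma–S7, Jordan–S8, Alex–S6, Morgan–S5, Omar–S1, Casey–S2.
The set {Uma, Zane} has only 1 neighbour ({S7}), so by Hall's theorem at most 7 of the 8 workers can be matched.

7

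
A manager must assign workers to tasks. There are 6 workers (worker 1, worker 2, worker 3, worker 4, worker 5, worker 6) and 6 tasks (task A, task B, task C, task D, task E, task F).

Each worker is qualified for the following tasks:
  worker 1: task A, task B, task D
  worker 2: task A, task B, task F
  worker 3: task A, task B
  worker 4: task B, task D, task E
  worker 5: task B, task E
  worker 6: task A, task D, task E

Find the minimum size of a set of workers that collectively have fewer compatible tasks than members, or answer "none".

Take S = {worker 1, worker 3, worker 4, worker 5, worker 6}. Its neighbourhood is {task A, task B, task D, task E}, so |N(S)| = 4 < |S| = 5.
Every subset of size less than 5 has at least as many neighbours as members, so 5 is the minimum.

5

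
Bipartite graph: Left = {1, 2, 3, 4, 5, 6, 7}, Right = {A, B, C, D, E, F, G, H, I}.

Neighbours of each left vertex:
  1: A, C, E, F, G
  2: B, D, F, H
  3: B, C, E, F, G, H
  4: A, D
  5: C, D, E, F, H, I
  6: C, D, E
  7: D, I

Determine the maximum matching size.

7

One maximum matching: 1→G, 2→B, 3→E, 4→A, 5→H, 6→C, 7→D.
All 7 left vertices are matched, so no larger matching exists.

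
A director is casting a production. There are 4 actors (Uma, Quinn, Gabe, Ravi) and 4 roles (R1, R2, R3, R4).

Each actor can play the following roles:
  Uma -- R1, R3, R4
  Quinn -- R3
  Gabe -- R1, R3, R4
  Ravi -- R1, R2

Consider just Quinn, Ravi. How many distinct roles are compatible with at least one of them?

3

The union of neighbours of {Quinn, Ravi} is {R1, R2, R3}, which has 3 elements.
Since |N(S)| = 3 ≥ |S| = 2, Hall's condition holds for this subset.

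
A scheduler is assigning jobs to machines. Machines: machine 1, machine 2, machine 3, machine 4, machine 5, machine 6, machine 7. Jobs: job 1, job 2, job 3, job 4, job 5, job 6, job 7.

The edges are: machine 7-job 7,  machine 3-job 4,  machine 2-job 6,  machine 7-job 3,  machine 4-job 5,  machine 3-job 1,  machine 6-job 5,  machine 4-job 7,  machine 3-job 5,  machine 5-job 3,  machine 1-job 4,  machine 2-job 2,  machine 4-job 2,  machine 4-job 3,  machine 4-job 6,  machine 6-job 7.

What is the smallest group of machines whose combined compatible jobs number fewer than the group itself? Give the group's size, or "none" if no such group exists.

none

A matching saturating every machine exists, for instance machine 1→job 4, machine 2→job 6, machine 3→job 1, machine 4→job 2, machine 5→job 3, machine 6→job 5, machine 7→job 7.
By Hall's marriage theorem, this means |N(S)| ≥ |S| for every subset S, so no violating subset exists.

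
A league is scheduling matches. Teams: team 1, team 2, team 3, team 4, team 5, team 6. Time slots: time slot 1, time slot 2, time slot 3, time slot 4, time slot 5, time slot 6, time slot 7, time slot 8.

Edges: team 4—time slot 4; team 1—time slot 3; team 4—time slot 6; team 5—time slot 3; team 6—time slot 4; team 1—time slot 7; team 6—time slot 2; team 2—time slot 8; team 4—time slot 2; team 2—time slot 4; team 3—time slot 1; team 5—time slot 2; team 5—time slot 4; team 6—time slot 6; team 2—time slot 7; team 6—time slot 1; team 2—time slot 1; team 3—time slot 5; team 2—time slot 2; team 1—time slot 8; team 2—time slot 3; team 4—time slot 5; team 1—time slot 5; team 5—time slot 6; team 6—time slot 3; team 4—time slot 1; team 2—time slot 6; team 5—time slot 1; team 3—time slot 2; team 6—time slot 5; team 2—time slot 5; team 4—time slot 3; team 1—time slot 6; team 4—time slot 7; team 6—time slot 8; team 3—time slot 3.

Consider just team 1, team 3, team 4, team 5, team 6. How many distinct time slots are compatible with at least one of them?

The union of neighbours of {team 1, team 3, team 4, team 5, team 6} is {time slot 1, time slot 2, time slot 3, time slot 4, time slot 5, time slot 6, time slot 7, time slot 8}, which has 8 elements.
Since |N(S)| = 8 ≥ |S| = 5, Hall's condition holds for this subset.

8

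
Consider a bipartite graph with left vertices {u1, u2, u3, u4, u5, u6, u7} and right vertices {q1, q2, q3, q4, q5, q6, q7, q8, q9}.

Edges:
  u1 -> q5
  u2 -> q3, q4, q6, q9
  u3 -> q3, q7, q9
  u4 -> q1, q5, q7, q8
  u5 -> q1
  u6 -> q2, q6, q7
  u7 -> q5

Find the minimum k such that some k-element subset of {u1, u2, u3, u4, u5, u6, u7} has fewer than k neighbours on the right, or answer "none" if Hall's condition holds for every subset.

Take S = {u1, u7}. Its neighbourhood is {q5}, so |N(S)| = 1 < |S| = 2.
No single vertex violates Hall's condition since each has at least one neighbour, so 2 is the minimum.

2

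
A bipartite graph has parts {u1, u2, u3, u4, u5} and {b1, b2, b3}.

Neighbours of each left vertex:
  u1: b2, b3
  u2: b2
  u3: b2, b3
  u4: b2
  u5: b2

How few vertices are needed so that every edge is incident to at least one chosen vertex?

2

A maximum matching has 2 edges (e.g. u1–b3, u2–b2).
By König's theorem the minimum vertex cover has the same size. One such cover is {b2, b3}.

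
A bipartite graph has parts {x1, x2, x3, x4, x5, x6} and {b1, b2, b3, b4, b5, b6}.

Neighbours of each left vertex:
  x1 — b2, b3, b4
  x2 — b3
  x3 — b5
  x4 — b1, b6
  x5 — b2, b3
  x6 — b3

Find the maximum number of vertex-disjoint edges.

5

A valid assignment of size 5: x1–b4, x2–b3, x3–b5, x4–b6, x5–b2.
The set {x2, x6} has only 1 neighbour ({b3}), so by Hall's theorem at most 5 of the 6 left vertices can be matched.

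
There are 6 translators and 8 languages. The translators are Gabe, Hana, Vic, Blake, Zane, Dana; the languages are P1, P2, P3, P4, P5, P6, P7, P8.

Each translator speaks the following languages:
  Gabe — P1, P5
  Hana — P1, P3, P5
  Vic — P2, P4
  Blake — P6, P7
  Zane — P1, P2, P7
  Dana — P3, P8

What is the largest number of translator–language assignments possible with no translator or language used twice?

6

A valid assignment of size 6: Gabe-P5, Hana-P3, Vic-P4, Blake-P7, Zane-P1, Dana-P8.
This saturates every translator, so 6 is the maximum.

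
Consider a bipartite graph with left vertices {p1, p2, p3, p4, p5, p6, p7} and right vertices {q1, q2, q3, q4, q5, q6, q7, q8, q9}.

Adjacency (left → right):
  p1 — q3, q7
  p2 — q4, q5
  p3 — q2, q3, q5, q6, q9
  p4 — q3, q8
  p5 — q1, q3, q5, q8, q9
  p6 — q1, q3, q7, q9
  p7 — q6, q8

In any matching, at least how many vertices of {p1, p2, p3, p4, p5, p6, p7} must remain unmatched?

0

For example, pair p1–q7, p2–q5, p3–q6, p4–q3, p5–q1, p6–q9, p7–q8.
All 7 left vertices are matched, so no larger matching exists.
That matches 7 of the 7, leaving 0 unmatched; no matching can do better.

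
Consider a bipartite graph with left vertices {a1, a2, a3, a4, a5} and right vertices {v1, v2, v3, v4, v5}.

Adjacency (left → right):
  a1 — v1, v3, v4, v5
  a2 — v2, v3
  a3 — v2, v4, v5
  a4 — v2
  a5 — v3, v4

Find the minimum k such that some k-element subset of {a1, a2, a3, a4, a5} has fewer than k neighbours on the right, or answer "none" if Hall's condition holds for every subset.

none

A matching saturating every left vertex exists, for instance a1→v1, a2→v3, a3→v5, a4→v2, a5→v4.
By Hall's marriage theorem, this means |N(S)| ≥ |S| for every subset S, so no violating subset exists.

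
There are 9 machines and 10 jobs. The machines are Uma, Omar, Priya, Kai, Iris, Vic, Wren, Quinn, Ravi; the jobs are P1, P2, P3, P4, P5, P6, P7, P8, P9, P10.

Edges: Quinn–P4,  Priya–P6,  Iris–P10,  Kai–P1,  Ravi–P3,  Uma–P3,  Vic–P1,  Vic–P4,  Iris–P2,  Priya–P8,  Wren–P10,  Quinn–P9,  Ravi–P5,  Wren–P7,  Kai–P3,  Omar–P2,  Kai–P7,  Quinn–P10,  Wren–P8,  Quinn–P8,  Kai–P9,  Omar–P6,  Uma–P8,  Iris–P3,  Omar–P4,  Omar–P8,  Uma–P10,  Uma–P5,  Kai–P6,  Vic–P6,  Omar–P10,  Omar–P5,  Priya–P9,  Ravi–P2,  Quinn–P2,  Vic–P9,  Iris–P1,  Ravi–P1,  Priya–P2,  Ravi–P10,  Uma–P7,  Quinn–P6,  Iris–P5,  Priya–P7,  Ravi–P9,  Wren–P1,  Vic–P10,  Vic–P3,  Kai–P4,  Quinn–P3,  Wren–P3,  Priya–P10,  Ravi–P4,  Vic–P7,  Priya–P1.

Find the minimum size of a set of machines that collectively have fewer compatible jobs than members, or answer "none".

A matching saturating every machine exists, for instance Uma→P8, Omar→P6, Priya→P7, Kai→P9, Iris→P5, Vic→P3, Wren→P10, Quinn→P2, Ravi→P1.
By Hall's marriage theorem, this means |N(S)| ≥ |S| for every subset S, so no violating subset exists.

none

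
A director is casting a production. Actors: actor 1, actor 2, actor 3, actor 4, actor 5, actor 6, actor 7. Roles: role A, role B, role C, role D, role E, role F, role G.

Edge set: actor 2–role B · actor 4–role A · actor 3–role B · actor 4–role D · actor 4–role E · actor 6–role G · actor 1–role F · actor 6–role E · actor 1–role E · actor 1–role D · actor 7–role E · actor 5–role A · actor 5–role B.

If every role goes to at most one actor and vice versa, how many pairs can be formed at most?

For example, pair actor 1–role F, actor 2–role B, actor 4–role D, actor 5–role A, actor 6–role G, actor 7–role E.
The set {actor 2, actor 3} has only 1 neighbour ({role B}), so by Hall's theorem at most 6 of the 7 actors can be matched.

6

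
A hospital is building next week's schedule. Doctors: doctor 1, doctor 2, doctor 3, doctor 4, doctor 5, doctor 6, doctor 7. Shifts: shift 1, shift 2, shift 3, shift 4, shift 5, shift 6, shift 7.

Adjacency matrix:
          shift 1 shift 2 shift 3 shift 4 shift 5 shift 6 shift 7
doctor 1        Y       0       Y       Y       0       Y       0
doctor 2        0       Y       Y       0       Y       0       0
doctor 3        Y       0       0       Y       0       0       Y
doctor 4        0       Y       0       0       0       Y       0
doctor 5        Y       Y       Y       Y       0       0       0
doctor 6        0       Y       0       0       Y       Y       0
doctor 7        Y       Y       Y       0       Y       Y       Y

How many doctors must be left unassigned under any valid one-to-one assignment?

For example, pair doctor 1-shift 1, doctor 2-shift 3, doctor 3-shift 7, doctor 4-shift 2, doctor 5-shift 4, doctor 6-shift 6, doctor 7-shift 5.
All 7 doctors are matched, so no larger matching exists.
That matches 7 of the 7, leaving 0 unmatched; no matching can do better.

0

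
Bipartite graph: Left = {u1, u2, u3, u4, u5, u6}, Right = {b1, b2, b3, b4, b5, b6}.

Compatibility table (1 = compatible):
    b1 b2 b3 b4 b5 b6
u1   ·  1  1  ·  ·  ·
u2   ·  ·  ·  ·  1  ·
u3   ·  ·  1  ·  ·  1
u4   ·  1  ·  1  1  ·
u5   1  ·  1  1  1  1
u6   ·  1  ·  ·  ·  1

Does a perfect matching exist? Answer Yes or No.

A valid assignment of size 6: u1→b2, u2→b5, u3→b3, u4→b4, u5→b1, u6→b6.
All 6 left vertices are covered.

Yes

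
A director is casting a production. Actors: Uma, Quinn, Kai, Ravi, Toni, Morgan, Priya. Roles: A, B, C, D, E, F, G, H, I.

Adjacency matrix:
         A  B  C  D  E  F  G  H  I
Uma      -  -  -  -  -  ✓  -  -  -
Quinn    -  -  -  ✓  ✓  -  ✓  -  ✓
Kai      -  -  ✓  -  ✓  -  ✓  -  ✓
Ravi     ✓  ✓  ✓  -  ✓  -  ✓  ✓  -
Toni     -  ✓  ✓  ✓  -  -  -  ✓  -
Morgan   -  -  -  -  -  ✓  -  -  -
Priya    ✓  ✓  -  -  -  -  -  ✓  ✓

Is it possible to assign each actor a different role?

The set {Uma, Morgan} has only 1 neighbour ({F}), so by Hall's theorem at most 6 of the 7 actors can be matched.
Hence no matching covers every actor.

No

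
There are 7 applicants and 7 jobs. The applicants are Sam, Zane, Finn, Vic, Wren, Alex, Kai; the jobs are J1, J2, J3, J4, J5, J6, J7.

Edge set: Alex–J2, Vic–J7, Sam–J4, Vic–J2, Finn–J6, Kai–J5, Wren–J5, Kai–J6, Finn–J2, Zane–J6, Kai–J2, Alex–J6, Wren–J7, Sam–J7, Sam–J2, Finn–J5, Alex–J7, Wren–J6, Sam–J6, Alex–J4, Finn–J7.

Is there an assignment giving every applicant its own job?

No

The set {Sam, Zane, Finn, Vic, Wren, Alex, Kai} has only 5 neighbours ({J2, J4, J5, J6, J7}), so by Hall's theorem at most 5 of the 7 applicants can be matched.
Hence no matching covers every applicant.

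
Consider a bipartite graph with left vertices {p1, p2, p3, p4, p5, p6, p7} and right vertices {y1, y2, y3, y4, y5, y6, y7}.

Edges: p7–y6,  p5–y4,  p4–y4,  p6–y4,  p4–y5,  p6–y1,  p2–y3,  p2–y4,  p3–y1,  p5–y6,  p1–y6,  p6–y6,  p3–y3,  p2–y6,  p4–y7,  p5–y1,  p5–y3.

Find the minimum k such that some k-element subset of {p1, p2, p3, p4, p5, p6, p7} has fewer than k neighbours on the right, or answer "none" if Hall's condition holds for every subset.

2

Take S = {p1, p7}. Its neighbourhood is {y6}, so |N(S)| = 1 < |S| = 2.
No single vertex violates Hall's condition since each has at least one neighbour, so 2 is the minimum.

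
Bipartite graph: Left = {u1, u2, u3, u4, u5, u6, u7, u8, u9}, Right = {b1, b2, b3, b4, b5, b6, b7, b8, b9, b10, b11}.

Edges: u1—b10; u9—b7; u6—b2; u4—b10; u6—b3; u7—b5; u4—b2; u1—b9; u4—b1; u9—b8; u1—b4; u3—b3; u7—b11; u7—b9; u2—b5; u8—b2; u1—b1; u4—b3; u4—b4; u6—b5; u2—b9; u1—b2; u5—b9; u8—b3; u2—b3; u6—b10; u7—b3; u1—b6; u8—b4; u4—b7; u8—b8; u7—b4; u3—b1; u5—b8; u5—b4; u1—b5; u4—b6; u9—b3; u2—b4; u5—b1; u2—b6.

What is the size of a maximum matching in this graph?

A valid assignment of size 9: u1-b5, u2-b6, u3-b1, u4-b7, u5-b4, u6-b2, u7-b11, u8-b8, u9-b3.
All 9 left vertices are matched, so no larger matching exists.

9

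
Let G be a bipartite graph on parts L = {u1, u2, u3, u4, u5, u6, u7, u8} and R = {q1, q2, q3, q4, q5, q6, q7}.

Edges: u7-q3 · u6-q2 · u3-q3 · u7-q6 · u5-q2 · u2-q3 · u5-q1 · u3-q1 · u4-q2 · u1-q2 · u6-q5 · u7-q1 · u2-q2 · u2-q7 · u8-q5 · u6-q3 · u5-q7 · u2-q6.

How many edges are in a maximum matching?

One maximum matching: u1→q2, u2→q7, u3→q3, u5→q1, u6→q5, u7→q6.
The set {u1, u2, u3, u4, u5, u6, u7, u8} has only 6 neighbours ({q1, q2, q3, q5, q6, q7}), so by Hall's theorem at most 6 of the 8 left vertices can be matched.

6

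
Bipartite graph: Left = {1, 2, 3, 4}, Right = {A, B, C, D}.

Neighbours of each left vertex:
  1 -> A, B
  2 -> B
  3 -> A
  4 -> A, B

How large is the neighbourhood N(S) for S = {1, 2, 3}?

2

The union of neighbours of {1, 2, 3} is {A, B}, which has 2 elements.
Since |N(S)| = 2 < |S| = 3, Hall's condition fails for this subset.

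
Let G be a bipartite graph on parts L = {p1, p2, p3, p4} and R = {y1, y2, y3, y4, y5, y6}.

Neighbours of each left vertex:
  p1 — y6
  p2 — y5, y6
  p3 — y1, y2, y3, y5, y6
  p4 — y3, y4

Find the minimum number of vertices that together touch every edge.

4

The 4 edges p1–y6, p2–y5, p3–y1, p4–y3 form a matching, so any vertex cover needs at least 4 vertices (one per matched edge).
Conversely {p1, p2, p3, p4} meets every edge and has exactly 4 vertices, so 4 is optimal.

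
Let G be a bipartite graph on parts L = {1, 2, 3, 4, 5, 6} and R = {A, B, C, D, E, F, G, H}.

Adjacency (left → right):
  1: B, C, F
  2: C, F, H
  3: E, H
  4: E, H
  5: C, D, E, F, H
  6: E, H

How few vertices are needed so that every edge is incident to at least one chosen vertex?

The 5 edges 1–B, 2–C, 3–H, 4–E, 5–F form a matching, so any vertex cover needs at least 5 vertices (one per matched edge).
Conversely {1, 2, 5, E, H} meets every edge and has exactly 5 vertices, so 5 is optimal.

5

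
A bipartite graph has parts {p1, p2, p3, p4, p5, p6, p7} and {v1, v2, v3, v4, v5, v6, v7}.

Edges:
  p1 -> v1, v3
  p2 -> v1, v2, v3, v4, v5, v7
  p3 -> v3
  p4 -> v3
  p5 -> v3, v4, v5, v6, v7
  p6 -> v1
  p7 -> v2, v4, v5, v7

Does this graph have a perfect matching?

No

The set {p1, p3, p4, p6} has only 2 neighbours ({v1, v3}), so by Hall's theorem at most 5 of the 7 left vertices can be matched.
Hence no matching covers every left vertex.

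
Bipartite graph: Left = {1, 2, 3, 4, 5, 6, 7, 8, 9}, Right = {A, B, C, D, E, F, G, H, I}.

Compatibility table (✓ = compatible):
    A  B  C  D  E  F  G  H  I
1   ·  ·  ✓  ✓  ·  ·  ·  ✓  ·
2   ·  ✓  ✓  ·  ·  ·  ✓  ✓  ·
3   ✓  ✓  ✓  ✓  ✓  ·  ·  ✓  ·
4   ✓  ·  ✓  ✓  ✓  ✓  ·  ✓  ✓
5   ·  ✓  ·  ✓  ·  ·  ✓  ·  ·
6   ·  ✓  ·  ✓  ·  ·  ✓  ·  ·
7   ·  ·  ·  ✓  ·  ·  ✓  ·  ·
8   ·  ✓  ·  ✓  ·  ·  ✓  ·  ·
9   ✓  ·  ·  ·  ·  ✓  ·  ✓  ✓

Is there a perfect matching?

No

The set {5, 6, 7, 8} has only 3 neighbours ({B, D, G}), so by Hall's theorem at most 8 of the 9 left vertices can be matched.
Hence no matching covers every left vertex.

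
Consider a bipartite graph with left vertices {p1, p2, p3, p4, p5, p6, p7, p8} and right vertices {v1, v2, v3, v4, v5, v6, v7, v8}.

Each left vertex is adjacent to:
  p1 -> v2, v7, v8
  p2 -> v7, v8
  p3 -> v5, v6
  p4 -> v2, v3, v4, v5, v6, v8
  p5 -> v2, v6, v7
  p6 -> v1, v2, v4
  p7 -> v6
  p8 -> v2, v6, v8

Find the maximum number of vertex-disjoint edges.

One maximum matching: p1–v7, p2–v8, p3–v5, p4–v3, p5–v2, p6–v1, p7–v6.
The set {p1, p2, p5, p7, p8} has only 4 neighbours ({v2, v6, v7, v8}), so by Hall's theorem at most 7 of the 8 left vertices can be matched.

7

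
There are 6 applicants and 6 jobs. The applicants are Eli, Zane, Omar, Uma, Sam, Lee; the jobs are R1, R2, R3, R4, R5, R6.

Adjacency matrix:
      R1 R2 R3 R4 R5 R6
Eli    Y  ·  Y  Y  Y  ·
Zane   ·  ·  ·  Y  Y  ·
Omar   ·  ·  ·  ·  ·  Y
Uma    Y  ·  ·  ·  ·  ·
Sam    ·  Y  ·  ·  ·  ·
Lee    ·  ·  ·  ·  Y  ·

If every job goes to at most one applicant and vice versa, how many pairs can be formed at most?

6

A valid assignment of size 6: Eli-R3, Zane-R4, Omar-R6, Uma-R1, Sam-R2, Lee-R5.
This saturates every applicant, so 6 is the maximum.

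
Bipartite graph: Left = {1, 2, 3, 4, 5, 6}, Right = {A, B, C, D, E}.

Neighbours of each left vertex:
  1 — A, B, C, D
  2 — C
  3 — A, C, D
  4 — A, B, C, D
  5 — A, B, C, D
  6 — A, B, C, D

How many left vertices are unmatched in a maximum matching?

For example, pair 1→D, 2→C, 3→A, 4→B.
The set {1, 2, 3, 4, 5, 6} has only 4 neighbours ({A, B, C, D}), so by Hall's theorem at most 4 of the 6 left vertices can be matched.
That matches 4 of the 6, leaving 2 unmatched; no matching can do better.

2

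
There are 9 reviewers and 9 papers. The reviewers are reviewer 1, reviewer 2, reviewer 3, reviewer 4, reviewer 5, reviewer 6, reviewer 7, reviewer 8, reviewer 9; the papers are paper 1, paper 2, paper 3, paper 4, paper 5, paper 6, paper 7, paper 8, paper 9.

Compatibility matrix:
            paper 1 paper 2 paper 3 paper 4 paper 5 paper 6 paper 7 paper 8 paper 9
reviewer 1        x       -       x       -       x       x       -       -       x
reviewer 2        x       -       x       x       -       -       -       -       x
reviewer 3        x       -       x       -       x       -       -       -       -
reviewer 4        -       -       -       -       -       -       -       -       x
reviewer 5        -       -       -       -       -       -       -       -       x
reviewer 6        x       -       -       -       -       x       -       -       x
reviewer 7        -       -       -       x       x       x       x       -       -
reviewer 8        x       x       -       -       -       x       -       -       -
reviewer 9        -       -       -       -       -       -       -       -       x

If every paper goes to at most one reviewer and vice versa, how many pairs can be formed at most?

For example, pair reviewer 1→paper 5, reviewer 2→paper 4, reviewer 3→paper 3, reviewer 4→paper 9, reviewer 6→paper 1, reviewer 7→paper 7, reviewer 8→paper 6.
The set {reviewer 4, reviewer 5, reviewer 9} has only 1 neighbour ({paper 9}), so by Hall's theorem at most 7 of the 9 reviewers can be matched.

7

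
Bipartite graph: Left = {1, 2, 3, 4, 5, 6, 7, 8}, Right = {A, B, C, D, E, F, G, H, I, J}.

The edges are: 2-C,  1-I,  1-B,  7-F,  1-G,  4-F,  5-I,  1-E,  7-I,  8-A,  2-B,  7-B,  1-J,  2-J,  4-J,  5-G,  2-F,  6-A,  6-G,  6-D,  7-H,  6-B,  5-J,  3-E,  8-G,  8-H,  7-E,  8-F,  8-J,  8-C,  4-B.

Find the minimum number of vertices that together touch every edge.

{1, 2, 3, 4, 5, 6, 7, 8} is a vertex cover of size 8: every edge has an endpoint in this set.
No smaller cover exists because 1–B, 2–C, 3–E, 4–F, 5–G, 6–D, 7–H, 8–J is a matching of size 8, and a cover must include an endpoint of each of these disjoint edges (König's theorem).

8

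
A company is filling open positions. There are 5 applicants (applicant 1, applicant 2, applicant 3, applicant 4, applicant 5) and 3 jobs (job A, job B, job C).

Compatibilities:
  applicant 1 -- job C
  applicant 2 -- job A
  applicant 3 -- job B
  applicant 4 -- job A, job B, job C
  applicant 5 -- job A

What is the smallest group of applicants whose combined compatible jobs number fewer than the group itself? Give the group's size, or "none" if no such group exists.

Take S = {applicant 2, applicant 5}. Its neighbourhood is {job A}, so |N(S)| = 1 < |S| = 2.
No single vertex violates Hall's condition since each has at least one neighbour, so 2 is the minimum.

2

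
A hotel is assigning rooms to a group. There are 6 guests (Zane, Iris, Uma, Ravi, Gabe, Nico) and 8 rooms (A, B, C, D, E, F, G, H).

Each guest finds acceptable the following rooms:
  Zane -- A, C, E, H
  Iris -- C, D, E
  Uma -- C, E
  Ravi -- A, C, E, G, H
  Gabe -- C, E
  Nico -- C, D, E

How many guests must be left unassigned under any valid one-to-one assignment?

1

A valid assignment of size 5: Zane–H, Iris–D, Uma–C, Ravi–G, Gabe–E.
The set {Iris, Uma, Gabe, Nico} has only 3 neighbours ({C, D, E}), so by Hall's theorem at most 5 of the 6 guests can be matched.
That matches 5 of the 6, leaving 1 unmatched; no matching can do better.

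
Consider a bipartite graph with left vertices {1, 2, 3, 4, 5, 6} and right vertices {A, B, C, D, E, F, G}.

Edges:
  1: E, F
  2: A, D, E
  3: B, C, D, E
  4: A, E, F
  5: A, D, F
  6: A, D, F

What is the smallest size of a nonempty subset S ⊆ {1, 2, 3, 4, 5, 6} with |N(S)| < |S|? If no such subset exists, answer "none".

5

Take S = {1, 2, 4, 5, 6}. Its neighbourhood is {A, D, E, F}, so |N(S)| = 4 < |S| = 5.
Every subset of size less than 5 has at least as many neighbours as members, so 5 is the minimum.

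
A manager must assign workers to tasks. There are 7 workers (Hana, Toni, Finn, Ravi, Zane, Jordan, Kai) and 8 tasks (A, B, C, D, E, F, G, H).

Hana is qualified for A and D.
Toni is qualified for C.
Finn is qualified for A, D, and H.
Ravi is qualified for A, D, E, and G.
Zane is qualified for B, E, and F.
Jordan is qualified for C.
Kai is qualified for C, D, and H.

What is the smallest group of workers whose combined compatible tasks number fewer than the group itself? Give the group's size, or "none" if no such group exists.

Take S = {Toni, Jordan}. Its neighbourhood is {C}, so |N(S)| = 1 < |S| = 2.
No single vertex violates Hall's condition since each has at least one neighbour, so 2 is the minimum.

2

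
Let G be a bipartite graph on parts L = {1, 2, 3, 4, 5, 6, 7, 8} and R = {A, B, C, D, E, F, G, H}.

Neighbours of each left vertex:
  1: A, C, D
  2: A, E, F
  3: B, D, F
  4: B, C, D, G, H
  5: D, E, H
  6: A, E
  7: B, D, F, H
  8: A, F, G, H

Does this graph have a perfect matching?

Yes

For example, pair 1–C, 2–E, 3–B, 4–G, 5–H, 6–A, 7–D, 8–F.
Every left vertex is matched, so this is a perfect matching.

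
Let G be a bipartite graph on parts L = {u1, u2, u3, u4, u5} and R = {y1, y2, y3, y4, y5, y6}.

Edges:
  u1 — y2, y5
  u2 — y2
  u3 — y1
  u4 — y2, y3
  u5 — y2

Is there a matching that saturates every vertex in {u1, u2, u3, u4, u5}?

The set {u2, u5} has only 1 neighbour ({y2}), so by Hall's theorem at most 4 of the 5 left vertices can be matched.
Hence no matching covers every left vertex.

No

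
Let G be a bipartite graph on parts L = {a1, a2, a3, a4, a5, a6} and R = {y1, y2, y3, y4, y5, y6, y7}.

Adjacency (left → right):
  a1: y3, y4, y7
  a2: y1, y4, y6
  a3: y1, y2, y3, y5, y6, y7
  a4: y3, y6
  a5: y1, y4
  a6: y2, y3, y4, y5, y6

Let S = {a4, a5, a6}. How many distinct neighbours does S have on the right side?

The union of neighbours of {a4, a5, a6} is {y1, y2, y3, y4, y5, y6}, which has 6 elements.
Since |N(S)| = 6 ≥ |S| = 3, Hall's condition holds for this subset.

6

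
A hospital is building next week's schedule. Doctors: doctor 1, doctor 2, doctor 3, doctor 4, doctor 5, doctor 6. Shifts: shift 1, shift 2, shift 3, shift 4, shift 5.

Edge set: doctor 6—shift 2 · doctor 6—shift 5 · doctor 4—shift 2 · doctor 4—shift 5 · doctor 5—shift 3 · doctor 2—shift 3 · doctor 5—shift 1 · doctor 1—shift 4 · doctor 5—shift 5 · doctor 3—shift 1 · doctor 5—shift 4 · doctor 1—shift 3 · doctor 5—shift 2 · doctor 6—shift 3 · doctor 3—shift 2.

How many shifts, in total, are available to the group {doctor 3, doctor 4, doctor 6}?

The union of neighbours of {doctor 3, doctor 4, doctor 6} is {shift 1, shift 2, shift 3, shift 5}, which has 4 elements.
Since |N(S)| = 4 ≥ |S| = 3, Hall's condition holds for this subset.

4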